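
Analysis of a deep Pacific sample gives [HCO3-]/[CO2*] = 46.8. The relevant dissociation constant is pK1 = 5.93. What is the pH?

pH = 7.60

From K1 = [H⁺][HCO3-]/[CO2*]:  pH = pK1 + log₁₀([HCO3-]/[CO2*])
log₁₀(46.8) = +1.670
pH = 5.93 + (+1.670) = 7.60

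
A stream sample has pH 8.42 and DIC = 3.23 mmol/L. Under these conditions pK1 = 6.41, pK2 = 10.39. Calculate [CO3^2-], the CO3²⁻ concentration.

[CO3²⁻] = 0.0339 mmol/L

α₂ = 1 / (1 + [H⁺]/K2 + [H⁺]²/(K1K2)) = 1 / (1 + 10^+1.97 + 10^-0.04)
   = 1 / (1 + 93.325 + 0.91201) = 1/95.237 = 0.01050
[CO3²⁻] = α₂ × DIC = 0.01050 × 3.23 = 0.0339 mmol/L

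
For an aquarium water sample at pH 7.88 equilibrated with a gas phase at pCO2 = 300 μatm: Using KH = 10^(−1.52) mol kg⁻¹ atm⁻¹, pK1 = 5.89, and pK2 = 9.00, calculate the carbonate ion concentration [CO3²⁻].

[CO3²⁻] = 0.0672 mmol/kg

[CO2*] = KH · pCO2 = 10^(−1.52) × 300×10^-6 = 9.060×10^-6 mol/kg
α₀ = 1/(1 + K1/[H⁺] + K1K2/[H⁺]²) = 1/(1 + 10^+1.99 + 10^+0.87) = 0.009422
DIC = [CO2*]/α₀ = 9.060×10^-6 / 0.009422 = 0.9616 mmol/kg
[CO3²⁻] = α₂·DIC; α₂ = 0.06984, so [CO3²⁻] = 0.06984 × 0.9616 = 0.0672 mmol/kg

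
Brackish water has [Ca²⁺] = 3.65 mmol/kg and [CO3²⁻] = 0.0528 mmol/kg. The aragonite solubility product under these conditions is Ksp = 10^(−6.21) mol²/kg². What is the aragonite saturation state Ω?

Ω = 0.313

Ksp = 10^(−6.21) = 6.166×10^-7
Ω = [Ca²⁺][CO3²⁻]/Ksp = (3.65×10^-3)(0.0528×10^-3) / 6.166×10^-7 = 0.313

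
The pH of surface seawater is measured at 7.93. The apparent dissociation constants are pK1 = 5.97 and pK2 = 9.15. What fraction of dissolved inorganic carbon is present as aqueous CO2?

α₀ = 1 / (1 + K1/[H⁺] + K1K2/[H⁺]²) = 1 / (1 + 10^+1.96 + 10^+0.74)
   = 1 / (1 + 91.201 + 5.4954) = 1/97.696 = 0.01024

α₀ = 0.0102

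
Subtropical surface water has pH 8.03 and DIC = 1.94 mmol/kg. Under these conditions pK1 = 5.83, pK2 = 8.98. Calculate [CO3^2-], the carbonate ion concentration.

[CO3²⁻] = 0.195 mmol/kg

α₂ = 1 / (1 + [H⁺]/K2 + [H⁺]²/(K1K2)) = 1 / (1 + 10^+0.95 + 10^-1.25)
   = 1 / (1 + 8.9125 + 0.056234) = 1/9.9687 = 0.1003
[CO3²⁻] = α₂ × DIC = 0.1003 × 1.94 = 0.195 mmol/kg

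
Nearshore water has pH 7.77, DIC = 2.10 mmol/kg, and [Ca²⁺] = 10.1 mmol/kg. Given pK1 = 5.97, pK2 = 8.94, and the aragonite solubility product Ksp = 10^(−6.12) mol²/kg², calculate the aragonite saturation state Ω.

Ω = 1.74

α₂ = 1 / (1 + [H⁺]/K2 + [H⁺]²/(K1K2)) = 1 / (1 + 10^+1.17 + 10^-0.63)
   = 1 / (1 + 14.791 + 0.23442) = 1/16.026 = 0.06240
[CO3²⁻] = α₂ × DIC = 0.06240 × 2.10 = 0.1310 mmol/kg
Ksp = 10^(−6.12) = 7.586×10^-7
Ω = [Ca²⁺][CO3²⁻]/Ksp = (10.1×10^-3)(1.310×10^-4) / 7.586×10^-7 = 1.74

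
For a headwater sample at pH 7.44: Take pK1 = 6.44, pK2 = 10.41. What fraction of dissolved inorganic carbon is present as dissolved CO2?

α₀ = 0.0908

α₀ = 1 / (1 + K1/[H⁺] + K1K2/[H⁺]²) = 1 / (1 + 10^+1.00 + 10^-1.97)
   = 1 / (1 + 10.000 + 0.010715) = 1/11.011 = 0.09082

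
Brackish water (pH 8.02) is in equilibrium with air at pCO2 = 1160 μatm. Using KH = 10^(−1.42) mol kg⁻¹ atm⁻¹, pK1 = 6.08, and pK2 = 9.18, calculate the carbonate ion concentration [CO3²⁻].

[CO2*] = KH · pCO2 = 10^(−1.42) × 1160×10^-6 = 4.410×10^-5 mol/kg
α₀ = 1/(1 + K1/[H⁺] + K1K2/[H⁺]²) = 1/(1 + 10^+1.94 + 10^+0.78) = 0.01062
DIC = [CO2*]/α₀ = 4.410×10^-5 / 0.01062 = 4.151 mmol/kg
[CO3²⁻] = α₂·DIC; α₂ = 0.06402, so [CO3²⁻] = 0.06402 × 4.151 = 0.266 mmol/kg

[CO3²⁻] = 0.266 mmol/kg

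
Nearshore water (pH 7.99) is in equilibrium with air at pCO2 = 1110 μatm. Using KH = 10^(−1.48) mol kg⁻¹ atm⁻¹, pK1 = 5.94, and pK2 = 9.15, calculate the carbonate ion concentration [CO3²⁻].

[CO2*] = KH · pCO2 = 10^(−1.48) × 1110×10^-6 = 3.676×10^-5 mol/kg
α₀ = 1/(1 + K1/[H⁺] + K1K2/[H⁺]²) = 1/(1 + 10^+2.05 + 10^+0.89) = 0.008267
DIC = [CO2*]/α₀ = 3.676×10^-5 / 0.008267 = 4.446 mmol/kg
[CO3²⁻] = α₂·DIC; α₂ = 0.06417, so [CO3²⁻] = 0.06417 × 4.446 = 0.285 mmol/kg

[CO3²⁻] = 0.285 mmol/kg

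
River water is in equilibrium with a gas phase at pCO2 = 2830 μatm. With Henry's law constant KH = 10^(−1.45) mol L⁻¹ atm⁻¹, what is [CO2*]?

KH = 10^(−1.45) = 3.548×10^-2 mol L⁻¹ atm⁻¹
[CO2*] = KH · pCO2 = 3.548×10^-2 × 2830×10^-6 atm = 1.00×10^-4 mol/L

[CO2*] = 100 μmol/L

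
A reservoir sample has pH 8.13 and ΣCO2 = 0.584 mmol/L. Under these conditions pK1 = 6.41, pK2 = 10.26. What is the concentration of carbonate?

α₂ = 1 / (1 + [H⁺]/K2 + [H⁺]²/(K1K2)) = 1 / (1 + 10^+2.13 + 10^+0.41)
   = 1 / (1 + 134.90 + 2.5704) = 1/138.47 = 0.007222
[CO3²⁻] = α₂ × DIC = 0.007222 × 0.584 = 0.00422 mmol/L = 4.22 μmol/L

[CO3²⁻] = 4.22 μmol/L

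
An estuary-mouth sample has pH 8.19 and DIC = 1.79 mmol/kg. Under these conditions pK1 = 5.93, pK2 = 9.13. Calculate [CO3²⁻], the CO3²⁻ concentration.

α₂ = 1 / (1 + [H⁺]/K2 + [H⁺]²/(K1K2)) = 1 / (1 + 10^+0.94 + 10^-1.32)
   = 1 / (1 + 8.7096 + 0.047863) = 1/9.7575 = 0.1025
[CO3²⁻] = α₂ × DIC = 0.1025 × 1.79 = 0.183 mmol/kg

[CO3²⁻] = 0.183 mmol/kg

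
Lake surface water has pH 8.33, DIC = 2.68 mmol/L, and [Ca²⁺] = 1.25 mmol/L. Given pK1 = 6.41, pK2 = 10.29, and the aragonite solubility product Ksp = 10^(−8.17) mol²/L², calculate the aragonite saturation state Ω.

Ω = 5.31

α₂ = 1 / (1 + [H⁺]/K2 + [H⁺]²/(K1K2)) = 1 / (1 + 10^+1.96 + 10^+0.04)
   = 1 / (1 + 91.201 + 1.0965) = 1/93.298 = 0.01072
[CO3²⁻] = α₂ × DIC = 0.01072 × 2.68 = 0.02873 mmol/L
Ksp = 10^(−8.17) = 6.761×10^-9
Ω = [Ca²⁺][CO3²⁻]/Ksp = (1.25×10^-3)(2.873×10^-5) / 6.761×10^-9 = 5.31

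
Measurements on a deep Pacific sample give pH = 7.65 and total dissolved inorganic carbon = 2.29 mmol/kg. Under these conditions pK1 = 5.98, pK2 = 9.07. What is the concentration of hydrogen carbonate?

[HCO3⁻] = 2.16 mmol/kg

α₁ = 1 / (1 + [H⁺]/K1 + K2/[H⁺]) = 1 / (1 + 10^-1.67 + 10^-1.42)
   = 1 / (1 + 0.021380 + 0.038019) = 1/1.0594 = 0.9439
[HCO3⁻] = α₁ × DIC = 0.9439 × 2.29 = 2.16 mmol/kg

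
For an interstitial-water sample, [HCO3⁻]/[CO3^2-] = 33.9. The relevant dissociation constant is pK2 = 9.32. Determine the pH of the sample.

From K2 = [H⁺][CO3^2-]/[HCO3⁻]:  pH = pK2 − log₁₀([HCO3⁻]/[CO3^2-])
log₁₀(33.9) = +1.530
pH = 9.32 − (+1.530) = 7.79

pH = 7.79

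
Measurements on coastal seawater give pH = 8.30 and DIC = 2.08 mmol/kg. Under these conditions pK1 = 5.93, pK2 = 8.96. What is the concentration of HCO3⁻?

α₁ = 1 / (1 + [H⁺]/K1 + K2/[H⁺]) = 1 / (1 + 10^-2.37 + 10^-0.66)
   = 1 / (1 + 0.0042658 + 0.21878) = 1/1.2230 = 0.8176
[HCO3⁻] = α₁ × DIC = 0.8176 × 2.08 = 1.70 mmol/kg

[HCO3⁻] = 1.70 mmol/kg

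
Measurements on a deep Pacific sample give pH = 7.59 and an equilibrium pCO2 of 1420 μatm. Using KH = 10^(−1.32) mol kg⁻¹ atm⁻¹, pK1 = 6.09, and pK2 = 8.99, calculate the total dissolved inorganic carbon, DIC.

[CO2*] = KH · pCO2 = 10^(−1.32) × 1420×10^-6 = 6.797×10^-5 mol/kg
α₀ = 1/(1 + K1/[H⁺] + K1K2/[H⁺]²) = 1/(1 + 10^+1.50 + 10^+0.10) = 0.02951
DIC = [CO2*]/α₀ = 6.797×10^-5 / 0.02951 = 2.30 mmol/kg

DIC = 2.30 mmol/kg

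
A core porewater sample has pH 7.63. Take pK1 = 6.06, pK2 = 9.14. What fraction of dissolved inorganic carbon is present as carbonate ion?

α₂ = 0.0292

α₂ = 1 / (1 + [H⁺]/K2 + [H⁺]²/(K1K2)) = 1 / (1 + 10^+1.51 + 10^-0.06)
   = 1 / (1 + 32.359 + 0.87096) = 1/34.230 = 0.02921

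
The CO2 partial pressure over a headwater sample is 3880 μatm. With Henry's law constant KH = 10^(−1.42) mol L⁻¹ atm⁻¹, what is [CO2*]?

KH = 10^(−1.42) = 3.802×10^-2 mol L⁻¹ atm⁻¹
[CO2*] = KH · pCO2 = 3.802×10^-2 × 3880×10^-6 atm = 1.48×10^-4 mol/L

[CO2*] = 148 μmol/L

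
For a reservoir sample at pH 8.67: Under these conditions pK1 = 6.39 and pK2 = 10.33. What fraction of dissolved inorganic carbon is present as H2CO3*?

α₀ = 0.00511

α₀ = 1 / (1 + K1/[H⁺] + K1K2/[H⁺]²) = 1 / (1 + 10^+2.28 + 10^+0.62)
   = 1 / (1 + 190.55 + 4.1687) = 1/195.71 = 0.005109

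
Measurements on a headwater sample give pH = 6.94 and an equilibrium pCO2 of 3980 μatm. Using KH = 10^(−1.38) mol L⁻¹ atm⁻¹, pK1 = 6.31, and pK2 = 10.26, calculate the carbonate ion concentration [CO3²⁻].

[CO3²⁻] = 0.339 μmol/L

[CO2*] = KH · pCO2 = 10^(−1.38) × 3980×10^-6 = 1.659×10^-4 mol/L
α₀ = 1/(1 + K1/[H⁺] + K1K2/[H⁺]²) = 1/(1 + 10^+0.63 + 10^-2.69) = 0.1898
DIC = [CO2*]/α₀ = 1.659×10^-4 / 0.1898 = 0.8740 mmol/L
[CO3²⁻] = α₂·DIC; α₂ = 0.0003876, so [CO3²⁻] = 0.0003876 × 0.8740 = 0.000339 mmol/L = 0.339 μmol/L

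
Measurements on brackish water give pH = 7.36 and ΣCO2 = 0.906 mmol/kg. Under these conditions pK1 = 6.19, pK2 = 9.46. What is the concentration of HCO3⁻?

α₁ = 1 / (1 + [H⁺]/K1 + K2/[H⁺]) = 1 / (1 + 10^-1.17 + 10^-2.10)
   = 1 / (1 + 0.067608 + 0.0079433) = 1/1.0756 = 0.9298
[HCO3⁻] = α₁ × DIC = 0.9298 × 0.906 = 0.842 mmol/kg

[HCO3⁻] = 0.842 mmol/kg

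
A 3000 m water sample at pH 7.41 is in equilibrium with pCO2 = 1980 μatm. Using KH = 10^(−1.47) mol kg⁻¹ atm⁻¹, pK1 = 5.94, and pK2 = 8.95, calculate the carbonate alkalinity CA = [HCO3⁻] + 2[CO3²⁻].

CA = 2.09 mmol/kg

[CO2*] = KH · pCO2 = 10^(−1.47) × 1980×10^-6 = 6.709×10^-5 mol/kg
α₀ = 1/(1 + K1/[H⁺] + K1K2/[H⁺]²) = 1/(1 + 10^+1.47 + 10^-0.07) = 0.03188
DIC = [CO2*]/α₀ = 6.709×10^-5 / 0.03188 = 2.104 mmol/kg
CA = (α₁ + 2α₂)·DIC = (0.9410 + 2×0.02714) × 2.104 = 2.09 mmol/kg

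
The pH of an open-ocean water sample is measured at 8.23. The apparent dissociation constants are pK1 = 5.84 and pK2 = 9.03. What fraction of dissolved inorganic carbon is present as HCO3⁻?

α₁ = 0.860

α₁ = 1 / (1 + [H⁺]/K1 + K2/[H⁺]) = 1 / (1 + 10^-2.39 + 10^-0.80)
   = 1 / (1 + 0.0040738 + 0.15849) = 1/1.1626 = 0.8602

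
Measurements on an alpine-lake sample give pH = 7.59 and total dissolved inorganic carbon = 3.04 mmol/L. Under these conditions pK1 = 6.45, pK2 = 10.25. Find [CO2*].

[CO2*] = 0.205 mmol/L

α₀ = 1 / (1 + K1/[H⁺] + K1K2/[H⁺]²) = 1 / (1 + 10^+1.14 + 10^-1.52)
   = 1 / (1 + 13.804 + 0.030200) = 1/14.834 = 0.06741
[CO2*] = α₀ × DIC = 0.06741 × 3.04 = 0.205 mmol/L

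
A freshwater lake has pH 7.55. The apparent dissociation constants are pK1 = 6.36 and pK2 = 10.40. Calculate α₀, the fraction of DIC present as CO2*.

α₀ = 1 / (1 + K1/[H⁺] + K1K2/[H⁺]²) = 1 / (1 + 10^+1.19 + 10^-1.66)
   = 1 / (1 + 15.488 + 0.021878) = 1/16.510 = 0.06057

α₀ = 0.0606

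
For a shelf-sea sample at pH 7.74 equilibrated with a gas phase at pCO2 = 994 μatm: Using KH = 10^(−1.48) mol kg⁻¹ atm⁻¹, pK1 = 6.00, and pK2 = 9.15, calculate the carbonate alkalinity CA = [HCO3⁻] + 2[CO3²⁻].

CA = 1.95 mmol/kg

[CO2*] = KH · pCO2 = 10^(−1.48) × 994×10^-6 = 3.291×10^-5 mol/kg
α₀ = 1/(1 + K1/[H⁺] + K1K2/[H⁺]²) = 1/(1 + 10^+1.74 + 10^+0.33) = 0.01721
DIC = [CO2*]/α₀ = 3.291×10^-5 / 0.01721 = 1.912 mmol/kg
CA = (α₁ + 2α₂)·DIC = (0.9460 + 2×0.03680) × 1.912 = 1.95 mmol/kg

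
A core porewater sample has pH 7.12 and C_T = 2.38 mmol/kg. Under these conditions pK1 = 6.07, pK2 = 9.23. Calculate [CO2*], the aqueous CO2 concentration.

[CO2*] = 0.193 mmol/kg

α₀ = 1 / (1 + K1/[H⁺] + K1K2/[H⁺]²) = 1 / (1 + 10^+1.05 + 10^-1.06)
   = 1 / (1 + 11.220 + 0.087096) = 1/12.307 = 0.08125
[CO2*] = α₀ × DIC = 0.08125 × 2.38 = 0.193 mmol/kg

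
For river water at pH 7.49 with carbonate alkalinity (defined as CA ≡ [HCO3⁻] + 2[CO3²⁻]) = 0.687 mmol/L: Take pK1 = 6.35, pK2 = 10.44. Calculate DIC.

DIC = 0.736 mmol/L

CA = [HCO3⁻] + 2[CO3²⁻] = (α₁ + 2α₂)·DIC
At pH 7.49: [H⁺]/K1 = 10^-1.14 = 0.072444, K2/[H⁺] = 10^-2.95 = 0.0011220
α₁ = 1/(1 + 0.072444 + 0.0011220) = 1/1.0736 = 0.9315; α₂ = α₁·K2/[H⁺] = 0.001045
α₁ + 2α₂ = 0.9336
DIC = CA / (α₁ + 2α₂) = 0.687 / 0.9336 = 0.736 mmol/L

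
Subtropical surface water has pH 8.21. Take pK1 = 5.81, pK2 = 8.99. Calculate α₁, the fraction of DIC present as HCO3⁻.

α₁ = 0.855

α₁ = 1 / (1 + [H⁺]/K1 + K2/[H⁺]) = 1 / (1 + 10^-2.40 + 10^-0.78)
   = 1 / (1 + 0.0039811 + 0.16596) = 1/1.1699 = 0.8547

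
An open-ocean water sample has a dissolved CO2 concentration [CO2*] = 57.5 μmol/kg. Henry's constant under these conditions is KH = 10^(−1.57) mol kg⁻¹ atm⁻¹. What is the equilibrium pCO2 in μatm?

KH = 10^(−1.57) = 2.692×10^-2 mol kg⁻¹ atm⁻¹
pCO2 = [CO2*]/KH = 57.5×10^-6 / 2.692×10^-2 = 2.14×10^-3 atm = 2140 μatm

pCO2 = 2140 μatm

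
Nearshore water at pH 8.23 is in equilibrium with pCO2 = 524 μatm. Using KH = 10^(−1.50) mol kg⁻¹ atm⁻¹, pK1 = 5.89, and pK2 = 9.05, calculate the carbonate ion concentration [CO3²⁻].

[CO2*] = KH · pCO2 = 10^(−1.50) × 524×10^-6 = 1.657×10^-5 mol/kg
α₀ = 1/(1 + K1/[H⁺] + K1K2/[H⁺]²) = 1/(1 + 10^+2.34 + 10^+1.52) = 0.003954
DIC = [CO2*]/α₀ = 1.657×10^-5 / 0.003954 = 4.190 mmol/kg
[CO3²⁻] = α₂·DIC; α₂ = 0.1309, so [CO3²⁻] = 0.1309 × 4.190 = 0.549 mmol/kg

[CO3²⁻] = 0.549 mmol/kg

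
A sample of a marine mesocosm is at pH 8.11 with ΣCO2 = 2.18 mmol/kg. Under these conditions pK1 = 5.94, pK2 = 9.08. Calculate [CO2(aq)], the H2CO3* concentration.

[CO2*] = 13.2 μmol/kg

α₀ = 1 / (1 + K1/[H⁺] + K1K2/[H⁺]²) = 1 / (1 + 10^+2.17 + 10^+1.20)
   = 1 / (1 + 147.91 + 15.849) = 1/164.76 = 0.006069
[CO2*] = α₀ × DIC = 0.006069 × 2.18 = 0.0132 mmol/kg = 13.2 μmol/kg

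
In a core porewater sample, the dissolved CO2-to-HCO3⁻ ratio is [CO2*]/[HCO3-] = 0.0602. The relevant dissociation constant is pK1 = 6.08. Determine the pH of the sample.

pH = 7.30

From K1 = [H⁺][HCO3-]/[CO2*]:  pH = pK1 − log₁₀([CO2*]/[HCO3-])
log₁₀(0.0602) = -1.220
pH = 6.08 − (-1.220) = 7.30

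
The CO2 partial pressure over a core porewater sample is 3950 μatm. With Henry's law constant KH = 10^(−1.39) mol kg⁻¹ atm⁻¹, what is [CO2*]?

[CO2*] = 161 μmol/kg

KH = 10^(−1.39) = 4.074×10^-2 mol kg⁻¹ atm⁻¹
[CO2*] = KH · pCO2 = 4.074×10^-2 × 3950×10^-6 atm = 1.61×10^-4 mol/kg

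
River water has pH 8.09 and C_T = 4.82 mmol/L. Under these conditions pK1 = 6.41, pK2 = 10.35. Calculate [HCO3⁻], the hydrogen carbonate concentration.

α₁ = 1 / (1 + [H⁺]/K1 + K2/[H⁺]) = 1 / (1 + 10^-1.68 + 10^-2.26)
   = 1 / (1 + 0.020893 + 0.0054954) = 1/1.0264 = 0.9743
[HCO3⁻] = α₁ × DIC = 0.9743 × 4.82 = 4.70 mmol/L

[HCO3⁻] = 4.70 mmol/L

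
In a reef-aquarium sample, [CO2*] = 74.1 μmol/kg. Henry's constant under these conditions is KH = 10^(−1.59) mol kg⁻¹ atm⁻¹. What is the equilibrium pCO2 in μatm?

KH = 10^(−1.59) = 2.570×10^-2 mol kg⁻¹ atm⁻¹
pCO2 = [CO2*]/KH = 74.1×10^-6 / 2.570×10^-2 = 2.88×10^-3 atm = 2880 μatm

pCO2 = 2880 μatm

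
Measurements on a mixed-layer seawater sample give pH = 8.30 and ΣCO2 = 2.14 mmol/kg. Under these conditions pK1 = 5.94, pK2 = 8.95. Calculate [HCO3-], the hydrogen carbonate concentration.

α₁ = 1 / (1 + [H⁺]/K1 + K2/[H⁺]) = 1 / (1 + 10^-2.36 + 10^-0.65)
   = 1 / (1 + 0.0043652 + 0.22387) = 1/1.2282 = 0.8142
[HCO3⁻] = α₁ × DIC = 0.8142 × 2.14 = 1.74 mmol/kg

[HCO3⁻] = 1.74 mmol/kg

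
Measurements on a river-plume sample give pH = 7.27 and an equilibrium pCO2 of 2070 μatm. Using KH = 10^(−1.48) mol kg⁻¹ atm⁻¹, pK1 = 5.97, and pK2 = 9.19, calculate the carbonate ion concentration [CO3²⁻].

[CO3²⁻] = 16.4 μmol/kg

[CO2*] = KH · pCO2 = 10^(−1.48) × 2070×10^-6 = 6.854×10^-5 mol/kg
α₀ = 1/(1 + K1/[H⁺] + K1K2/[H⁺]²) = 1/(1 + 10^+1.30 + 10^-0.62) = 0.04719
DIC = [CO2*]/α₀ = 6.854×10^-5 / 0.04719 = 1.453 mmol/kg
[CO3²⁻] = α₂·DIC; α₂ = 0.01132, so [CO3²⁻] = 0.01132 × 1.453 = 0.0164 mmol/kg = 16.4 μmol/kg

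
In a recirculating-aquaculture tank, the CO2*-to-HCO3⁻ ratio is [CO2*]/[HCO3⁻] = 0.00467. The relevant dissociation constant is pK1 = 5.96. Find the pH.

pH = 8.29

From K1 = [H⁺][HCO3⁻]/[CO2*]:  pH = pK1 − log₁₀([CO2*]/[HCO3⁻])
log₁₀(0.00467) = -2.331
pH = 5.96 − (-2.331) = 8.29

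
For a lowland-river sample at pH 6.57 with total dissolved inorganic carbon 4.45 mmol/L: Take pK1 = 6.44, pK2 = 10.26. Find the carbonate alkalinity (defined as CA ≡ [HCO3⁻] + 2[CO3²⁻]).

CA = 2.56 mmol/L

CA = [HCO3⁻] + 2[CO3²⁻] = (α₁ + 2α₂)·DIC
At pH 6.57: [H⁺]/K1 = 10^-0.13 = 0.74131, K2/[H⁺] = 10^-3.69 = 0.00020417
α₁ = 1/(1 + 0.74131 + 0.00020417) = 1/1.7415 = 0.5742; α₂ = α₁·K2/[H⁺] = 0.0001172
α₁ + 2α₂ = 0.5744
CA = 0.5744 × 4.45 = 2.56 mmol/L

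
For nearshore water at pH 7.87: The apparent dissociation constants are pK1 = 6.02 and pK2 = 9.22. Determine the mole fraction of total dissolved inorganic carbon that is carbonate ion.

α₂ = 1 / (1 + [H⁺]/K2 + [H⁺]²/(K1K2)) = 1 / (1 + 10^+1.35 + 10^-0.50)
   = 1 / (1 + 22.387 + 0.31623) = 1/23.703 = 0.04219

α₂ = 0.0422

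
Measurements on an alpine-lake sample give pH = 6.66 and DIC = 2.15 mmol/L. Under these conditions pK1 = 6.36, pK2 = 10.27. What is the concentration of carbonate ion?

α₂ = 1 / (1 + [H⁺]/K2 + [H⁺]²/(K1K2)) = 1 / (1 + 10^+3.61 + 10^+3.31)
   = 1 / (1 + 4073.8 + 2041.7) = 1/6116.5 = 0.0001635
[CO3²⁻] = α₂ × DIC = 0.0001635 × 2.15 = 0.000352 mmol/L = 0.352 μmol/L

[CO3²⁻] = 0.352 μmol/L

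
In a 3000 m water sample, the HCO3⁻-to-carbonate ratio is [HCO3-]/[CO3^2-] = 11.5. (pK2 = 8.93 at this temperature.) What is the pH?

From K2 = [H⁺][CO3^2-]/[HCO3-]:  pH = pK2 − log₁₀([HCO3-]/[CO3^2-])
log₁₀(11.5) = +1.061
pH = 8.93 − (+1.061) = 7.87

pH = 7.87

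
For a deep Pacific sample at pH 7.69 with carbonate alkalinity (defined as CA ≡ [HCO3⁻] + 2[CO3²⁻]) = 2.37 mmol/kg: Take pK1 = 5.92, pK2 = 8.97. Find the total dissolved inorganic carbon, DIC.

CA = [HCO3⁻] + 2[CO3²⁻] = (α₁ + 2α₂)·DIC
At pH 7.69: [H⁺]/K1 = 10^-1.77 = 0.016982, K2/[H⁺] = 10^-1.28 = 0.052481
α₁ = 1/(1 + 0.016982 + 0.052481) = 1/1.0695 = 0.9350; α₂ = α₁·K2/[H⁺] = 0.04907
α₁ + 2α₂ = 1.0332
DIC = CA / (α₁ + 2α₂) = 2.37 / 1.0332 = 2.29 mmol/kg

DIC = 2.29 mmol/kg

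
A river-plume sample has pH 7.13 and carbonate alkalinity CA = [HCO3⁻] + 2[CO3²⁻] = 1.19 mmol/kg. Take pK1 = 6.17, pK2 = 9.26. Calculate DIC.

CA = [HCO3⁻] + 2[CO3²⁻] = (α₁ + 2α₂)·DIC
At pH 7.13: [H⁺]/K1 = 10^-0.96 = 0.10965, K2/[H⁺] = 10^-2.13 = 0.0074131
α₁ = 1/(1 + 0.10965 + 0.0074131) = 1/1.1171 = 0.8952; α₂ = α₁·K2/[H⁺] = 0.006636
α₁ + 2α₂ = 0.9085
DIC = CA / (α₁ + 2α₂) = 1.19 / 0.9085 = 1.31 mmol/kg

DIC = 1.31 mmol/kg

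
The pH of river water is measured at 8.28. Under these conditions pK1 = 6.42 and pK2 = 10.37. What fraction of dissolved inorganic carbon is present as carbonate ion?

α₂ = 1 / (1 + [H⁺]/K2 + [H⁺]²/(K1K2)) = 1 / (1 + 10^+2.09 + 10^+0.23)
   = 1 / (1 + 123.03 + 1.6982) = 1/125.73 = 0.007954

α₂ = 0.00795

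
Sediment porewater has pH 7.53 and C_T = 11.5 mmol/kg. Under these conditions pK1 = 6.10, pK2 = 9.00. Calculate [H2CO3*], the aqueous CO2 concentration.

[CO2*] = 0.399 mmol/kg

α₀ = 1 / (1 + K1/[H⁺] + K1K2/[H⁺]²) = 1 / (1 + 10^+1.43 + 10^-0.04)
   = 1 / (1 + 26.915 + 0.91201) = 1/28.827 = 0.03469
[CO2*] = α₀ × DIC = 0.03469 × 11.5 = 0.399 mmol/kg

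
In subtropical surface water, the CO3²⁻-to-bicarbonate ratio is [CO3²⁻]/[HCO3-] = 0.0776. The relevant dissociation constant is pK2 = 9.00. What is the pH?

pH = 7.89

From K2 = [H⁺][CO3²⁻]/[HCO3-]:  pH = pK2 + log₁₀([CO3²⁻]/[HCO3-])
log₁₀(0.0776) = -1.110
pH = 9.00 + (-1.110) = 7.89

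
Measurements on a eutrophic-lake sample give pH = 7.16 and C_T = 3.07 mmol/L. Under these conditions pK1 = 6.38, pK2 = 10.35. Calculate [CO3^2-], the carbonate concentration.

[CO3²⁻] = 1.70 μmol/L

α₂ = 1 / (1 + [H⁺]/K2 + [H⁺]²/(K1K2)) = 1 / (1 + 10^+3.19 + 10^+2.41)
   = 1 / (1 + 1548.8 + 257.04) = 1/1806.9 = 0.0005534
[CO3²⁻] = α₂ × DIC = 0.0005534 × 3.07 = 0.00170 mmol/L = 1.70 μmol/L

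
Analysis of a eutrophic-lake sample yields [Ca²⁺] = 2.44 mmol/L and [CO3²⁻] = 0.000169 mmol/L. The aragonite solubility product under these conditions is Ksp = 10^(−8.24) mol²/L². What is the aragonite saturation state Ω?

Ksp = 10^(−8.24) = 5.754×10^-9
Ω = [Ca²⁺][CO3²⁻]/Ksp = (2.44×10^-3)(0.000169×10^-3) / 5.754×10^-9 = 0.0717

Ω = 0.0717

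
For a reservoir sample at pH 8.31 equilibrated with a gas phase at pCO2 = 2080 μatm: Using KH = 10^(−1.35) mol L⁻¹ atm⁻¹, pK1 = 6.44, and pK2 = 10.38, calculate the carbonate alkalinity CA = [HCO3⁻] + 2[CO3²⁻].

CA = 7.00 mmol/L

[CO2*] = KH · pCO2 = 10^(−1.35) × 2080×10^-6 = 9.291×10^-5 mol/L
α₀ = 1/(1 + K1/[H⁺] + K1K2/[H⁺]²) = 1/(1 + 10^+1.87 + 10^-0.20) = 0.01320
DIC = [CO2*]/α₀ = 9.291×10^-5 / 0.01320 = 7.039 mmol/L
CA = (α₁ + 2α₂)·DIC = (0.9785 + 2×0.008328) × 7.039 = 7.00 mmol/L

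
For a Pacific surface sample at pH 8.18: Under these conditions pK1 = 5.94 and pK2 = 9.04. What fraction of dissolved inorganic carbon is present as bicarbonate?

α₁ = 1 / (1 + [H⁺]/K1 + K2/[H⁺]) = 1 / (1 + 10^-2.24 + 10^-0.86)
   = 1 / (1 + 0.0057544 + 0.13804) = 1/1.1438 = 0.8743

α₁ = 0.874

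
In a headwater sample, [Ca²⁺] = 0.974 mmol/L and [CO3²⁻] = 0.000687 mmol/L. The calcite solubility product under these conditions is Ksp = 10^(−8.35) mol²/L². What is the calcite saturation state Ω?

Ω = 0.150

Ksp = 10^(−8.35) = 4.467×10^-9
Ω = [Ca²⁺][CO3²⁻]/Ksp = (0.974×10^-3)(0.000687×10^-3) / 4.467×10^-9 = 0.150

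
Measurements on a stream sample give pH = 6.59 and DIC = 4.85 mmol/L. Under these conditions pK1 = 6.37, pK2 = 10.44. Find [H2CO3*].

α₀ = 1 / (1 + K1/[H⁺] + K1K2/[H⁺]²) = 1 / (1 + 10^+0.22 + 10^-3.63)
   = 1 / (1 + 1.6596 + 0.00023442) = 1/2.6598 = 0.3760
[CO2*] = α₀ × DIC = 0.3760 × 4.85 = 1.82 mmol/L

[CO2*] = 1.82 mmol/L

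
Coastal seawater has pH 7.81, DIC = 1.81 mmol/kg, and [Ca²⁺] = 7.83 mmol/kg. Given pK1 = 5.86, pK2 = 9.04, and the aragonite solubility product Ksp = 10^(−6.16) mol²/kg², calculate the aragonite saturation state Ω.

α₂ = 1 / (1 + [H⁺]/K2 + [H⁺]²/(K1K2)) = 1 / (1 + 10^+1.23 + 10^-0.72)
   = 1 / (1 + 16.982 + 0.19055) = 1/18.173 = 0.05503
[CO3²⁻] = α₂ × DIC = 0.05503 × 1.81 = 0.09960 mmol/kg
Ksp = 10^(−6.16) = 6.918×10^-7
Ω = [Ca²⁺][CO3²⁻]/Ksp = (7.83×10^-3)(9.960×10^-5) / 6.918×10^-7 = 1.13

Ω = 1.13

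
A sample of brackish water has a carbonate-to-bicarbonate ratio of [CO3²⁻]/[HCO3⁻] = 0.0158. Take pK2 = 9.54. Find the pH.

pH = 7.74

From K2 = [H⁺][CO3²⁻]/[HCO3⁻]:  pH = pK2 + log₁₀([CO3²⁻]/[HCO3⁻])
log₁₀(0.0158) = -1.801
pH = 9.54 + (-1.801) = 7.74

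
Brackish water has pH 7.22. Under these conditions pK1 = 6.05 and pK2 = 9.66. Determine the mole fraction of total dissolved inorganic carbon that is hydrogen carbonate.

α₁ = 1 / (1 + [H⁺]/K1 + K2/[H⁺]) = 1 / (1 + 10^-1.17 + 10^-2.44)
   = 1 / (1 + 0.067608 + 0.0036308) = 1/1.0712 = 0.9335

α₁ = 0.933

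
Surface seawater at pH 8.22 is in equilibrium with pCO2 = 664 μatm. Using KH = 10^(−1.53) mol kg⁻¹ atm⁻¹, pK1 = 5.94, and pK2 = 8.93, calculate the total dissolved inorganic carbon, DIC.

DIC = 4.48 mmol/kg

[CO2*] = KH · pCO2 = 10^(−1.53) × 664×10^-6 = 1.960×10^-5 mol/kg
α₀ = 1/(1 + K1/[H⁺] + K1K2/[H⁺]²) = 1/(1 + 10^+2.28 + 10^+1.57) = 0.004373
DIC = [CO2*]/α₀ = 1.960×10^-5 / 0.004373 = 4.48 mmol/kg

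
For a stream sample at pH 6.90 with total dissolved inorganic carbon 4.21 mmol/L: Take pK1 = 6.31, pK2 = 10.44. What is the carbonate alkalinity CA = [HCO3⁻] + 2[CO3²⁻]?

CA = [HCO3⁻] + 2[CO3²⁻] = (α₁ + 2α₂)·DIC
At pH 6.90: [H⁺]/K1 = 10^-0.59 = 0.25704, K2/[H⁺] = 10^-3.54 = 0.00028840
α₁ = 1/(1 + 0.25704 + 0.00028840) = 1/1.2573 = 0.7953; α₂ = α₁·K2/[H⁺] = 0.0002294
α₁ + 2α₂ = 0.7958
CA = 0.7958 × 4.21 = 3.35 mmol/L

CA = 3.35 mmol/L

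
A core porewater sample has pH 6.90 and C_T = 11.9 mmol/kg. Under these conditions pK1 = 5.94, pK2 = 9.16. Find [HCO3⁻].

[HCO3⁻] = 10.7 mmol/kg

α₁ = 1 / (1 + [H⁺]/K1 + K2/[H⁺]) = 1 / (1 + 10^-0.96 + 10^-2.26)
   = 1 / (1 + 0.10965 + 0.0054954) = 1/1.1151 = 0.8967
[HCO3⁻] = α₁ × DIC = 0.8967 × 11.9 = 10.7 mmol/kg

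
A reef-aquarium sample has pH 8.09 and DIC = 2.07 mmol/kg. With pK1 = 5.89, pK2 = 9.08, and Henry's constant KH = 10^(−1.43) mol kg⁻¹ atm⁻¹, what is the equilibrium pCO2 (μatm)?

α₀ = 1 / (1 + K1/[H⁺] + K1K2/[H⁺]²) = 1 / (1 + 10^+2.20 + 10^+1.21)
   = 1 / (1 + 158.49 + 16.218) = 1/175.71 = 0.005691
[CO2*] = α₀ × DIC = 0.005691 × 2.07 = 0.01178 mmol/kg = 11.78 μmol/kg
pCO2 = [CO2*]/KH = 1.178×10^-5 / 3.715×10^-2 = 317 μatm

pCO2 = 317 μatm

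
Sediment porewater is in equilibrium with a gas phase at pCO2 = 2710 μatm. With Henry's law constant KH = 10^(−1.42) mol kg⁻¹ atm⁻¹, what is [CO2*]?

KH = 10^(−1.42) = 3.802×10^-2 mol kg⁻¹ atm⁻¹
[CO2*] = KH · pCO2 = 3.802×10^-2 × 2710×10^-6 atm = 1.03×10^-4 mol/kg

[CO2*] = 103 μmol/kg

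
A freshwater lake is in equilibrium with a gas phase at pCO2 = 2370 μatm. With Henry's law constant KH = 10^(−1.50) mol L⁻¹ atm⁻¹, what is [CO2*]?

[CO2*] = 74.9 μmol/L

KH = 10^(−1.50) = 3.162×10^-2 mol L⁻¹ atm⁻¹
[CO2*] = KH · pCO2 = 3.162×10^-2 × 2370×10^-6 atm = 7.49×10^-5 mol/L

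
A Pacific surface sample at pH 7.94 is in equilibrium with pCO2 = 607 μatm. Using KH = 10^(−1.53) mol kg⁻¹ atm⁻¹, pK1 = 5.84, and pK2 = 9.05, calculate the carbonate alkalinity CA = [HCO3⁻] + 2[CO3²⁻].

[CO2*] = KH · pCO2 = 10^(−1.53) × 607×10^-6 = 1.791×10^-5 mol/kg
α₀ = 1/(1 + K1/[H⁺] + K1K2/[H⁺]²) = 1/(1 + 10^+2.10 + 10^+0.99) = 0.007317
DIC = [CO2*]/α₀ = 1.791×10^-5 / 0.007317 = 2.448 mmol/kg
CA = (α₁ + 2α₂)·DIC = (0.9212 + 2×0.07151) × 2.448 = 2.61 mmol/kg

CA = 2.61 mmol/kg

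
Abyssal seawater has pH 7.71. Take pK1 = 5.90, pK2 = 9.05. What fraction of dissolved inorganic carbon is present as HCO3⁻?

α₁ = 1 / (1 + [H⁺]/K1 + K2/[H⁺]) = 1 / (1 + 10^-1.81 + 10^-1.34)
   = 1 / (1 + 0.015488 + 0.045709) = 1/1.0612 = 0.9423

α₁ = 0.942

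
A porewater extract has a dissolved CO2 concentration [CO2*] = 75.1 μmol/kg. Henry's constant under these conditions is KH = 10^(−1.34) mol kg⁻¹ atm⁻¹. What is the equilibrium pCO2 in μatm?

pCO2 = 1640 μatm

KH = 10^(−1.34) = 4.571×10^-2 mol kg⁻¹ atm⁻¹
pCO2 = [CO2*]/KH = 75.1×10^-6 / 4.571×10^-2 = 1.64×10^-3 atm = 1640 μatm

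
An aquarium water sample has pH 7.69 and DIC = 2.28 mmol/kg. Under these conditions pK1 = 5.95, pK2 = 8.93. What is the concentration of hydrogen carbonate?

α₁ = 1 / (1 + [H⁺]/K1 + K2/[H⁺]) = 1 / (1 + 10^-1.74 + 10^-1.24)
   = 1 / (1 + 0.018197 + 0.057544) = 1/1.0757 = 0.9296
[HCO3⁻] = α₁ × DIC = 0.9296 × 2.28 = 2.12 mmol/kg

[HCO3⁻] = 2.12 mmol/kg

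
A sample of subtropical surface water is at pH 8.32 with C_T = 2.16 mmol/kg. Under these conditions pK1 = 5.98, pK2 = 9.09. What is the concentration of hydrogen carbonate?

α₁ = 1 / (1 + [H⁺]/K1 + K2/[H⁺]) = 1 / (1 + 10^-2.34 + 10^-0.77)
   = 1 / (1 + 0.0045709 + 0.16982) = 1/1.1744 = 0.8515
[HCO3⁻] = α₁ × DIC = 0.8515 × 2.16 = 1.84 mmol/kg

[HCO3⁻] = 1.84 mmol/kg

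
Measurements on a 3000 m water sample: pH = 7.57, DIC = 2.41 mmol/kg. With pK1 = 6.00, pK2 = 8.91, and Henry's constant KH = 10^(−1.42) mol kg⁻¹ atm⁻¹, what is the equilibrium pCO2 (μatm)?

pCO2 = 1590 μatm

α₀ = 1 / (1 + K1/[H⁺] + K1K2/[H⁺]²) = 1 / (1 + 10^+1.57 + 10^+0.23)
   = 1 / (1 + 37.154 + 1.6982) = 1/39.852 = 0.02509
[CO2*] = α₀ × DIC = 0.02509 × 2.41 = 0.06047 mmol/kg
pCO2 = [CO2*]/KH = 6.047×10^-5 / 3.802×10^-2 = 1590 μatm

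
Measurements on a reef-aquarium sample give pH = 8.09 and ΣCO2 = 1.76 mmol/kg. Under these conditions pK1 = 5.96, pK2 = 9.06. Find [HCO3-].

[HCO3⁻] = 1.58 mmol/kg

α₁ = 1 / (1 + [H⁺]/K1 + K2/[H⁺]) = 1 / (1 + 10^-2.13 + 10^-0.97)
   = 1 / (1 + 0.0074131 + 0.10715) = 1/1.1146 = 0.8972
[HCO3⁻] = α₁ × DIC = 0.8972 × 1.76 = 1.58 mmol/kg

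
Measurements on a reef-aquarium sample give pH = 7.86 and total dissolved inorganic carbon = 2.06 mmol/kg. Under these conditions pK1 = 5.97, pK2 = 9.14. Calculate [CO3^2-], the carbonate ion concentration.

α₂ = 1 / (1 + [H⁺]/K2 + [H⁺]²/(K1K2)) = 1 / (1 + 10^+1.28 + 10^-0.61)
   = 1 / (1 + 19.055 + 0.24547) = 1/20.300 = 0.04926
[CO3²⁻] = α₂ × DIC = 0.04926 × 2.06 = 0.101 mmol/kg

[CO3²⁻] = 0.101 mmol/kg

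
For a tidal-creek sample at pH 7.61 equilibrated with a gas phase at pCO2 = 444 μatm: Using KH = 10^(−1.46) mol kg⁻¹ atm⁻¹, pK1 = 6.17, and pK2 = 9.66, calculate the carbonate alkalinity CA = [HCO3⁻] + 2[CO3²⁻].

[CO2*] = KH · pCO2 = 10^(−1.46) × 444×10^-6 = 1.540×10^-5 mol/kg
α₀ = 1/(1 + K1/[H⁺] + K1K2/[H⁺]²) = 1/(1 + 10^+1.44 + 10^-0.61) = 0.03474
DIC = [CO2*]/α₀ = 1.540×10^-5 / 0.03474 = 0.4432 mmol/kg
CA = (α₁ + 2α₂)·DIC = (0.9567 + 2×0.008527) × 0.4432 = 0.432 mmol/kg

CA = 0.432 mmol/kg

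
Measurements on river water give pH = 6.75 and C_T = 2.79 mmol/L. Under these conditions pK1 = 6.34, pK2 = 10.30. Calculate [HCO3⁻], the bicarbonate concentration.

[HCO3⁻] = 2.01 mmol/L

α₁ = 1 / (1 + [H⁺]/K1 + K2/[H⁺]) = 1 / (1 + 10^-0.41 + 10^-3.55)
   = 1 / (1 + 0.38905 + 0.00028184) = 1/1.3893 = 0.7198
[HCO3⁻] = α₁ × DIC = 0.7198 × 2.79 = 2.01 mmol/L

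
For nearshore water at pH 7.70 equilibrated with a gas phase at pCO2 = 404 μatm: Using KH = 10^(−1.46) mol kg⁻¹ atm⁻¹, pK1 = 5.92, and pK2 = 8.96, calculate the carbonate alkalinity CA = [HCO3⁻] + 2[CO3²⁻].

CA = 0.937 mmol/kg

[CO2*] = KH · pCO2 = 10^(−1.46) × 404×10^-6 = 1.401×10^-5 mol/kg
α₀ = 1/(1 + K1/[H⁺] + K1K2/[H⁺]²) = 1/(1 + 10^+1.78 + 10^+0.52) = 0.01549
DIC = [CO2*]/α₀ = 1.401×10^-5 / 0.01549 = 0.9045 mmol/kg
CA = (α₁ + 2α₂)·DIC = (0.9332 + 2×0.05128) × 0.9045 = 0.937 mmol/kg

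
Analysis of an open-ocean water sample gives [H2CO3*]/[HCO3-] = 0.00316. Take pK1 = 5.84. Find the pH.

pH = 8.34

From K1 = [H⁺][HCO3-]/[H2CO3*]:  pH = pK1 − log₁₀([H2CO3*]/[HCO3-])
log₁₀(0.00316) = -2.500
pH = 5.84 − (-2.500) = 8.34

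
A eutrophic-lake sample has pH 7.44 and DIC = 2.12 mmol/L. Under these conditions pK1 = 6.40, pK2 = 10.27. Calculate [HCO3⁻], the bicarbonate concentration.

α₁ = 1 / (1 + [H⁺]/K1 + K2/[H⁺]) = 1 / (1 + 10^-1.04 + 10^-2.83)
   = 1 / (1 + 0.091201 + 0.0014791) = 1/1.0927 = 0.9152
[HCO3⁻] = α₁ × DIC = 0.9152 × 2.12 = 1.94 mmol/L

[HCO3⁻] = 1.94 mmol/L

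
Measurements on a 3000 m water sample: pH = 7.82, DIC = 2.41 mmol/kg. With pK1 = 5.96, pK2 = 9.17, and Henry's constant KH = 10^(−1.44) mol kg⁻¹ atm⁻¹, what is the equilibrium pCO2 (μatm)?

α₀ = 1 / (1 + K1/[H⁺] + K1K2/[H⁺]²) = 1 / (1 + 10^+1.86 + 10^+0.51)
   = 1 / (1 + 72.444 + 3.2359) = 1/76.680 = 0.01304
[CO2*] = α₀ × DIC = 0.01304 × 2.41 = 0.03143 mmol/kg
pCO2 = [CO2*]/KH = 3.143×10^-5 / 3.631×10^-2 = 866 μatm

pCO2 = 866 μatm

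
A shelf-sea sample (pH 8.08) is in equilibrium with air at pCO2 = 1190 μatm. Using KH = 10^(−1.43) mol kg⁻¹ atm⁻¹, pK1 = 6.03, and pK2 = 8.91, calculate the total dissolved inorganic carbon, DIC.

DIC = 5.74 mmol/kg

[CO2*] = KH · pCO2 = 10^(−1.43) × 1190×10^-6 = 4.421×10^-5 mol/kg
α₀ = 1/(1 + K1/[H⁺] + K1K2/[H⁺]²) = 1/(1 + 10^+2.05 + 10^+1.22) = 0.007704
DIC = [CO2*]/α₀ = 4.421×10^-5 / 0.007704 = 5.74 mmol/kg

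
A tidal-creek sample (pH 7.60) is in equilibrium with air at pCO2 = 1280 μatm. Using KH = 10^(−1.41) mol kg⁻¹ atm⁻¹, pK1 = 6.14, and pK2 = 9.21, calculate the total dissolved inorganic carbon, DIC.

[CO2*] = KH · pCO2 = 10^(−1.41) × 1280×10^-6 = 4.980×10^-5 mol/kg
α₀ = 1/(1 + K1/[H⁺] + K1K2/[H⁺]²) = 1/(1 + 10^+1.46 + 10^-0.15) = 0.03274
DIC = [CO2*]/α₀ = 4.980×10^-5 / 0.03274 = 1.52 mmol/kg

DIC = 1.52 mmol/kg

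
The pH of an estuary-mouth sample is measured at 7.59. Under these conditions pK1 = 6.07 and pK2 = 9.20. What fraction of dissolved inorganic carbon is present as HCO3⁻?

α₁ = 1 / (1 + [H⁺]/K1 + K2/[H⁺]) = 1 / (1 + 10^-1.52 + 10^-1.61)
   = 1 / (1 + 0.030200 + 0.024547) = 1/1.0547 = 0.9481

α₁ = 0.948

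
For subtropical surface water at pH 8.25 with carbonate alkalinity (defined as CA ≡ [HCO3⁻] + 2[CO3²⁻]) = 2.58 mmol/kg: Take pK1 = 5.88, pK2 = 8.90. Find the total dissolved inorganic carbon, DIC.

DIC = 2.19 mmol/kg

CA = [HCO3⁻] + 2[CO3²⁻] = (α₁ + 2α₂)·DIC
At pH 8.25: [H⁺]/K1 = 10^-2.37 = 0.0042658, K2/[H⁺] = 10^-0.65 = 0.22387
α₁ = 1/(1 + 0.0042658 + 0.22387) = 1/1.2281 = 0.8142; α₂ = α₁·K2/[H⁺] = 0.1823
α₁ + 2α₂ = 1.1788
DIC = CA / (α₁ + 2α₂) = 2.58 / 1.1788 = 2.19 mmol/kg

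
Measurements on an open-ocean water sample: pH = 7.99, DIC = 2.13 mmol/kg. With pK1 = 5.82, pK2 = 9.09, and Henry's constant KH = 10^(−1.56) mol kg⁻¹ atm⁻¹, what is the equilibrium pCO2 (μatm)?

α₀ = 1 / (1 + K1/[H⁺] + K1K2/[H⁺]²) = 1 / (1 + 10^+2.17 + 10^+1.07)
   = 1 / (1 + 147.91 + 11.749) = 1/160.66 = 0.006224
[CO2*] = α₀ × DIC = 0.006224 × 2.13 = 0.01326 mmol/kg = 13.26 μmol/kg
pCO2 = [CO2*]/KH = 1.326×10^-5 / 2.754×10^-2 = 481 μatm

pCO2 = 481 μatm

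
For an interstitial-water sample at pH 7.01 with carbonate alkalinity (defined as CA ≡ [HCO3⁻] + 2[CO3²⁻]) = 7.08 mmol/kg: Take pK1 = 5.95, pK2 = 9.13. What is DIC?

DIC = 7.63 mmol/kg

CA = [HCO3⁻] + 2[CO3²⁻] = (α₁ + 2α₂)·DIC
At pH 7.01: [H⁺]/K1 = 10^-1.06 = 0.087096, K2/[H⁺] = 10^-2.12 = 0.0075858
α₁ = 1/(1 + 0.087096 + 0.0075858) = 1/1.0947 = 0.9135; α₂ = α₁·K2/[H⁺] = 0.006930
α₁ + 2α₂ = 0.9274
DIC = CA / (α₁ + 2α₂) = 7.08 / 0.9274 = 7.63 mmol/kg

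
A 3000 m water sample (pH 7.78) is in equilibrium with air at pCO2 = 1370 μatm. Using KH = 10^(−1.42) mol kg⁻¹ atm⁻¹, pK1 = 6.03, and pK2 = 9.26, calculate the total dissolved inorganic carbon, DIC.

[CO2*] = KH · pCO2 = 10^(−1.42) × 1370×10^-6 = 5.209×10^-5 mol/kg
α₀ = 1/(1 + K1/[H⁺] + K1K2/[H⁺]²) = 1/(1 + 10^+1.75 + 10^+0.27) = 0.01692
DIC = [CO2*]/α₀ = 5.209×10^-5 / 0.01692 = 3.08 mmol/kg

DIC = 3.08 mmol/kg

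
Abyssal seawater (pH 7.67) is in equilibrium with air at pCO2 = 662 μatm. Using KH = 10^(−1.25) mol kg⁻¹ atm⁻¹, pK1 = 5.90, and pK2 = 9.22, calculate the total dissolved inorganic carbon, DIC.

[CO2*] = KH · pCO2 = 10^(−1.25) × 662×10^-6 = 3.723×10^-5 mol/kg
α₀ = 1/(1 + K1/[H⁺] + K1K2/[H⁺]²) = 1/(1 + 10^+1.77 + 10^+0.22) = 0.01625
DIC = [CO2*]/α₀ = 3.723×10^-5 / 0.01625 = 2.29 mmol/kg

DIC = 2.29 mmol/kg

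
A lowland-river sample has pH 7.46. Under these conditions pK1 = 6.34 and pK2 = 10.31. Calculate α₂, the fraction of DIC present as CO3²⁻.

α₂ = 0.00131

α₂ = 1 / (1 + [H⁺]/K2 + [H⁺]²/(K1K2)) = 1 / (1 + 10^+2.85 + 10^+1.73)
   = 1 / (1 + 707.95 + 53.703) = 1/762.65 = 0.001311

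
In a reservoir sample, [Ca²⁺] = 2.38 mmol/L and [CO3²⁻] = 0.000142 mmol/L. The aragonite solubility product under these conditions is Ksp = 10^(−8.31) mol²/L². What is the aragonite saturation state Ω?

Ω = 0.0690

Ksp = 10^(−8.31) = 4.898×10^-9
Ω = [Ca²⁺][CO3²⁻]/Ksp = (2.38×10^-3)(0.000142×10^-3) / 4.898×10^-9 = 0.0690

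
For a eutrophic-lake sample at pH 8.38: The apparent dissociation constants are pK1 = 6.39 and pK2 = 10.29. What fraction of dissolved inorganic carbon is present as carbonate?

α₂ = 1 / (1 + [H⁺]/K2 + [H⁺]²/(K1K2)) = 1 / (1 + 10^+1.91 + 10^-0.08)
   = 1 / (1 + 81.283 + 0.83176) = 1/83.115 = 0.01203

α₂ = 0.0120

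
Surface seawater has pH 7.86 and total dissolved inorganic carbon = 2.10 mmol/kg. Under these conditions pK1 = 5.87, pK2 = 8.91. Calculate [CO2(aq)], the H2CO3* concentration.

[CO2*] = 19.5 μmol/kg

α₀ = 1 / (1 + K1/[H⁺] + K1K2/[H⁺]²) = 1 / (1 + 10^+1.99 + 10^+0.94)
   = 1 / (1 + 97.724 + 8.7096) = 1/107.43 = 0.009308
[CO2*] = α₀ × DIC = 0.009308 × 2.10 = 0.0195 mmol/kg = 19.5 μmol/kg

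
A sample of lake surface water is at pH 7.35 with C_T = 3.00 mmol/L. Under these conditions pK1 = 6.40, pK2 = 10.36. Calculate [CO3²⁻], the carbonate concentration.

α₂ = 1 / (1 + [H⁺]/K2 + [H⁺]²/(K1K2)) = 1 / (1 + 10^+3.01 + 10^+2.06)
   = 1 / (1 + 1023.3 + 114.82) = 1/1139.1 = 0.0008779
[CO3²⁻] = α₂ × DIC = 0.0008779 × 3.00 = 0.00263 mmol/L = 2.63 μmol/L

[CO3²⁻] = 2.63 μmol/L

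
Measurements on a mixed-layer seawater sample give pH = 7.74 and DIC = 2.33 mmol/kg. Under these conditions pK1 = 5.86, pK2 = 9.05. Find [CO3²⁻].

[CO3²⁻] = 0.107 mmol/kg

α₂ = 1 / (1 + [H⁺]/K2 + [H⁺]²/(K1K2)) = 1 / (1 + 10^+1.31 + 10^-0.57)
   = 1 / (1 + 20.417 + 0.26915) = 1/21.687 = 0.04611
[CO3²⁻] = α₂ × DIC = 0.04611 × 2.33 = 0.107 mmol/kg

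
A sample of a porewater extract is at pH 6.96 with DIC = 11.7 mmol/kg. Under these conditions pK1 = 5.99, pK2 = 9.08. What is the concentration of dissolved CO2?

[CO2*] = 1.12 mmol/kg

α₀ = 1 / (1 + K1/[H⁺] + K1K2/[H⁺]²) = 1 / (1 + 10^+0.97 + 10^-1.15)
   = 1 / (1 + 9.3325 + 0.070795) = 1/10.403 = 0.09612
[CO2*] = α₀ × DIC = 0.09612 × 11.7 = 1.12 mmol/kg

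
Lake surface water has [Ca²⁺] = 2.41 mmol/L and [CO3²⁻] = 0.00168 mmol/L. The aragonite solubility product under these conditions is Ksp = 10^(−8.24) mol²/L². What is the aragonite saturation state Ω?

Ksp = 10^(−8.24) = 5.754×10^-9
Ω = [Ca²⁺][CO3²⁻]/Ksp = (2.41×10^-3)(0.00168×10^-3) / 5.754×10^-9 = 0.704

Ω = 0.704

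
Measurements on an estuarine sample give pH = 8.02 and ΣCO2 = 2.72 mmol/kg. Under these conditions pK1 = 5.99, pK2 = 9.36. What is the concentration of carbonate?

α₂ = 1 / (1 + [H⁺]/K2 + [H⁺]²/(K1K2)) = 1 / (1 + 10^+1.34 + 10^-0.69)
   = 1 / (1 + 21.878 + 0.20417) = 1/23.082 = 0.04332
[CO3²⁻] = α₂ × DIC = 0.04332 × 2.72 = 0.118 mmol/kg

[CO3²⁻] = 0.118 mmol/kg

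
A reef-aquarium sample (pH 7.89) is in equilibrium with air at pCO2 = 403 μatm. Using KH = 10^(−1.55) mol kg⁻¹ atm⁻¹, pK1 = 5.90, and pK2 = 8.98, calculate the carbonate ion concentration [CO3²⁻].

[CO3²⁻] = 0.0902 mmol/kg

[CO2*] = KH · pCO2 = 10^(−1.55) × 403×10^-6 = 1.136×10^-5 mol/kg
α₀ = 1/(1 + K1/[H⁺] + K1K2/[H⁺]²) = 1/(1 + 10^+1.99 + 10^+0.90) = 0.009375
DIC = [CO2*]/α₀ = 1.136×10^-5 / 0.009375 = 1.212 mmol/kg
[CO3²⁻] = α₂·DIC; α₂ = 0.07447, so [CO3²⁻] = 0.07447 × 1.212 = 0.0902 mmol/kg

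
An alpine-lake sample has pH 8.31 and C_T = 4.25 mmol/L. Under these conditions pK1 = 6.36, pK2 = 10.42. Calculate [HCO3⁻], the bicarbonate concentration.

α₁ = 1 / (1 + [H⁺]/K1 + K2/[H⁺]) = 1 / (1 + 10^-1.95 + 10^-2.11)
   = 1 / (1 + 0.011220 + 0.0077625) = 1/1.0190 = 0.9814
[HCO3⁻] = α₁ × DIC = 0.9814 × 4.25 = 4.17 mmol/L

[HCO3⁻] = 4.17 mmol/L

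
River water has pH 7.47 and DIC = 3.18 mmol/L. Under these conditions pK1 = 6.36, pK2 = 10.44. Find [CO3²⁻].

α₂ = 1 / (1 + [H⁺]/K2 + [H⁺]²/(K1K2)) = 1 / (1 + 10^+2.97 + 10^+1.86)
   = 1 / (1 + 933.25 + 72.444) = 1/1006.7 = 0.0009933
[CO3²⁻] = α₂ × DIC = 0.0009933 × 3.18 = 0.00316 mmol/L = 3.16 μmol/L

[CO3²⁻] = 3.16 μmol/L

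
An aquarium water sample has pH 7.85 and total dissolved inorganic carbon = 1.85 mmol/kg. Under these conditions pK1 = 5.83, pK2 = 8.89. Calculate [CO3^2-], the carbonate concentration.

α₂ = 1 / (1 + [H⁺]/K2 + [H⁺]²/(K1K2)) = 1 / (1 + 10^+1.04 + 10^-0.98)
   = 1 / (1 + 10.965 + 0.10471) = 1/12.069 = 0.08285
[CO3²⁻] = α₂ × DIC = 0.08285 × 1.85 = 0.153 mmol/kg

[CO3²⁻] = 0.153 mmol/kg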